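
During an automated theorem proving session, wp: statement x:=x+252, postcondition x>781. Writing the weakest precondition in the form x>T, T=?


Formula: wp(x:=E, P) = P[E/x] (substitute E for x in postcondition)
Step 1: Postcondition: x>781
Step 2: Substitute x+252 for x: x+252>781
Step 3: Solve for x: x > 781-252 = 529

529


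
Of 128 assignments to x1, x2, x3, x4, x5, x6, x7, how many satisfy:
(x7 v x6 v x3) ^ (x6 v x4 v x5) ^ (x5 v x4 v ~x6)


CNF with 3 clauses over 7 vars (128 assignments).
An assignment satisfies CNF iff every clause has >=1 true literal.
Check each row (bits = x1,x2,x3,x4,x5,x6,x7; clause T/F shown):
  row 0 [0000000]: clauses=FFT -> 0
  row 1 [0000001]: clauses=TFT -> 0
  row 2 [0000010]: clauses=TTF -> 0
  row 3 [0000011]: clauses=TTF -> 0
  row 4 [0000100]: clauses=FTT -> 0
  (every remaining row is evaluated the same way; all 128 results are listed next)
Full result column, 8 rows per line (x1,x2,x3,x4 fixed per line; x5,x6,x7 runs 000..111 left to right):
  rows 0-7 [x1,x2,x3,x4=0000]: 00000111  (ones: 3)
  rows 8-15 [x1,x2,x3,x4=0001]: 01110111  (ones: 6)
  rows 16-23 [x1,x2,x3,x4=0010]: 00001111  (ones: 4)
  rows 24-31 [x1,x2,x3,x4=0011]: 11111111  (ones: 8)
  rows 32-39 [x1,x2,x3,x4=0100]: 00000111  (ones: 3)
  rows 40-47 [x1,x2,x3,x4=0101]: 01110111  (ones: 6)
  rows 48-55 [x1,x2,x3,x4=0110]: 00001111  (ones: 4)
  rows 56-63 [x1,x2,x3,x4=0111]: 11111111  (ones: 8)
  rows 64-71 [x1,x2,x3,x4=1000]: 00000111  (ones: 3)
  rows 72-79 [x1,x2,x3,x4=1001]: 01110111  (ones: 6)
  rows 80-87 [x1,x2,x3,x4=1010]: 00001111  (ones: 4)
  rows 88-95 [x1,x2,x3,x4=1011]: 11111111  (ones: 8)
  rows 96-103 [x1,x2,x3,x4=1100]: 00000111  (ones: 3)
  rows 104-111 [x1,x2,x3,x4=1101]: 01110111  (ones: 6)
  rows 112-119 [x1,x2,x3,x4=1110]: 00001111  (ones: 4)
  rows 120-127 [x1,x2,x3,x4=1111]: 11111111  (ones: 8)
Satisfying assignments = 3+6+4+8+3+6+4+8+3+6+4+8+3+6+4+8 = 84

84


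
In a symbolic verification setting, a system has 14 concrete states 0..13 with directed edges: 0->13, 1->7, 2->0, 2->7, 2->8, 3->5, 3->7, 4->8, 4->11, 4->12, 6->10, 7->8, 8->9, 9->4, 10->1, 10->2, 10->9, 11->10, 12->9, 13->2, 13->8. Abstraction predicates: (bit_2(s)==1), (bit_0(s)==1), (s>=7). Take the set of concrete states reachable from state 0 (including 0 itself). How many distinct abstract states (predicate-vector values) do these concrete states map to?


BFS from 0:
Concrete reachable: {0, 1, 2, 4, 7, 8, 9, 10, 11, 12, 13}
Abstract via predicates (bit_2(s)==1), (bit_0(s)==1), (s>=7):
  (0,0,0) <- {0, 2}
  (0,0,1) <- {8, 10}
  (0,1,0) <- {1}
  (0,1,1) <- {9, 11}
  (1,0,0) <- {4}
  (1,0,1) <- {12}
  (1,1,1) <- {7, 13}
Distinct abstract states = 7

7


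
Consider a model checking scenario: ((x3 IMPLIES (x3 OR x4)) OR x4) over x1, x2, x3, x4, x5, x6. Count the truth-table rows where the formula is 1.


Formula: ((x3 IMPLIES (x3 OR x4)) OR x4) over 6 vars (64 rows)
Evaluate each row (x1, x2, x3, x4, x5, x6 as bits, MSB first):
  row 0 [000000]: ((0 IMPLIES (0 OR 0)) OR 0) -> 1
  row 1 [000001]: ((0 IMPLIES (0 OR 0)) OR 0) -> 1
  row 2 [000010]: ((0 IMPLIES (0 OR 0)) OR 0) -> 1
  row 3 [000011]: ((0 IMPLIES (0 OR 0)) OR 0) -> 1
  row 4 [000100]: ((0 IMPLIES (0 OR 1)) OR 1) -> 1
  (every remaining row is evaluated the same way; all 64 results are listed next)
Full result column, 8 rows per line (x1,x2,x3 fixed per line; x4,x5,x6 runs 000..111 left to right):
  rows 0-7 [x1,x2,x3=000]: 11111111  (ones: 8)
  rows 8-15 [x1,x2,x3=001]: 11111111  (ones: 8)
  rows 16-23 [x1,x2,x3=010]: 11111111  (ones: 8)
  rows 24-31 [x1,x2,x3=011]: 11111111  (ones: 8)
  rows 32-39 [x1,x2,x3=100]: 11111111  (ones: 8)
  rows 40-47 [x1,x2,x3=101]: 11111111  (ones: 8)
  rows 48-55 [x1,x2,x3=110]: 11111111  (ones: 8)
  rows 56-63 [x1,x2,x3=111]: 11111111  (ones: 8)
Count of 1-rows = 8+8+8+8+8+8+8+8 = 64

64


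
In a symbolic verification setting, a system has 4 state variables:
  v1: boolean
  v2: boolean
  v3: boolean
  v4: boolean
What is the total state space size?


State space = product of domain sizes of all variables.
Domain sizes:
  v1 (boolean): 2
  v2 (boolean): 2
  v3 (boolean): 2
  v4 (boolean): 2
Product = 2 * 2 * 2 * 2 = 16

16


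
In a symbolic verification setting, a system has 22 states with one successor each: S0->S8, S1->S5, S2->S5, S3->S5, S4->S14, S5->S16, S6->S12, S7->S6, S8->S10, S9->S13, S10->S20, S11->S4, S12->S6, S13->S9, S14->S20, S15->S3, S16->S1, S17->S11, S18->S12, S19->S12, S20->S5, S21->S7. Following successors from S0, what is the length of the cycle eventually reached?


Trace from S0 until a state repeats:
  S0 -> S8 -> S10 -> S20 -> S5 -> S16 -> S1 -> S5
S5 first seen at step 4, revisited at step 7.
Cycle length = 7 - 4 = 3

3


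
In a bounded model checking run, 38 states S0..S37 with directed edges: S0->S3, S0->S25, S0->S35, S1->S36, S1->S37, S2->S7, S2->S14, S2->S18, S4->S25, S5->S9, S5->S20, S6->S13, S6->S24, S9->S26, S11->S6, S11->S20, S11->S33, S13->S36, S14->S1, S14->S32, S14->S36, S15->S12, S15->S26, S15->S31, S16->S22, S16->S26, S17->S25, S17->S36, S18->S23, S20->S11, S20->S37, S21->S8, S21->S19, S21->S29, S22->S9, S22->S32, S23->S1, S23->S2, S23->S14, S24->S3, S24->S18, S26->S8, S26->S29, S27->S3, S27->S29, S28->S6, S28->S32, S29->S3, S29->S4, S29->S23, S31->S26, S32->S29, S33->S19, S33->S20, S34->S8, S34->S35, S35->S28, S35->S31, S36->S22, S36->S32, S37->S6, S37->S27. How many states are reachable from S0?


BFS from S0:
  layer 0: {S0}
  layer 1: {S3, S25, S35}
  layer 2: {S28, S31}
  layer 3: {S6, S26, S32}
  layer 4: {S8, S13, S24, S29}
  layer 5: {S4, S18, S23, S36}
  layer 6: {S1, S2, S14, S22}
  layer 7: {S7, S9, S37}
  layer 8: {S27}
Reachable set: {S0, S1, S2, S3, S4, S6, S7, S8, S9, S13, S14, S18, S22, S23, S24, S25, S26, S27, S28, S29, S31, S32, S35, S36, S37}
Count = 25

25


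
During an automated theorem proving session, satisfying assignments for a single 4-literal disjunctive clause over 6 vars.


Step 1: Total=2^6=64
Step 2: Unsat when all 4 false: 2^2=4
Step 3: Sat=64-4=60

60


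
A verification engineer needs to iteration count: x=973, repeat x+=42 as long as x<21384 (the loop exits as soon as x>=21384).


Step 1: x goes from 973 toward 21384 by 42; the body runs while x<21384, so iterations = ceil((bound-start)/step)
Step 2: Distance=20411
Step 3: ceil(20411/42)=486

486


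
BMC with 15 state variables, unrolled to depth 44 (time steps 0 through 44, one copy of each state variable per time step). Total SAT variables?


BMC unrolls to depth k, creating one copy of each state var for steps 0..k.
Step count = 44 + 1 = 45 (steps 0 through 44)
Vars per step = 15
Total = 15 * 45 = 675

675


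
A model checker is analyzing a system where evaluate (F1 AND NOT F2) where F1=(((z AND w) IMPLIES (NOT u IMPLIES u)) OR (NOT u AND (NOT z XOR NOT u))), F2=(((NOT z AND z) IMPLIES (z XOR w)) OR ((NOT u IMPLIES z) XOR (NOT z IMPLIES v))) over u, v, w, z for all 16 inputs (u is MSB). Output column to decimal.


F1 = (((z AND w) IMPLIES (NOT u IMPLIES u)) OR (NOT u AND (NOT z XOR NOT u)))
F2 = (((NOT z AND z) IMPLIES (z XOR w)) OR ((NOT u IMPLIES z) XOR (NOT z IMPLIES v)))
Counterexample to F1=>F2 is where F1=1 and F2=0.
Evaluate each row (bits = u,v,w,z, MSB first):
  row 0 [0000]: F1=1 F2=1 -> F1&~F2 -> 0
  row 1 [0001]: F1=1 F2=1 -> F1&~F2 -> 0
  row 2 [0010]: F1=1 F2=1 -> F1&~F2 -> 0
  row 3 [0011]: F1=1 F2=1 -> F1&~F2 -> 0
  row 4 [0100]: F1=1 F2=1 -> F1&~F2 -> 0
  row 5 [0101]: F1=1 F2=1 -> F1&~F2 -> 0
  row 6 [0110]: F1=1 F2=1 -> F1&~F2 -> 0
  row 7 [0111]: F1=1 F2=1 -> F1&~F2 -> 0
  row 8 [1000]: F1=1 F2=1 -> F1&~F2 -> 0
  row 9 [1001]: F1=1 F2=1 -> F1&~F2 -> 0
  row 10 [1010]: F1=1 F2=1 -> F1&~F2 -> 0
  row 11 [1011]: F1=1 F2=1 -> F1&~F2 -> 0
  row 12 [1100]: F1=1 F2=1 -> F1&~F2 -> 0
  row 13 [1101]: F1=1 F2=1 -> F1&~F2 -> 0
  row 14 [1110]: F1=1 F2=1 -> F1&~F2 -> 0
  row 15 [1111]: F1=1 F2=1 -> F1&~F2 -> 0
Full result column, 4 rows per line (u,v fixed per line; w,z runs 00..11 left to right):
  rows 0-3 [u,v=00]: 0000  = hex 0
  rows 4-7 [u,v=01]: 0000  = hex 0
  rows 8-11 [u,v=10]: 0000  = hex 0
  rows 12-15 [u,v=11]: 0000  = hex 0
Counterexample vector (row 0 .. row 15) = 0000000000000000
Output column grouped in 4s = 0000 0000 0000 0000 = 0x0000
Convert to decimal digit by digit (value = value*16 + digit):
  0 -> 0
  0*16 + 0 = 0
  0*16 + 0 = 0
  0*16 + 0 = 0
Decimal = 0

0


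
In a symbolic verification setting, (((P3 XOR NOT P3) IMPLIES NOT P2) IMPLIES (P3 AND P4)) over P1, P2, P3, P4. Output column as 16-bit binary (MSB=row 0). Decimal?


Formula: (((P3 XOR NOT P3) IMPLIES NOT P2) IMPLIES (P3 AND P4)) over P1, P2, P3, P4 (16 rows)
Evaluate each row (bits = P1,P2,P3,P4, MSB first):
  row 0 [0000]: (((0 XOR NOT 0) IMPLIES NOT 0) IMPLIES (0 AND 0)) -> 0
  row 1 [0001]: (((0 XOR NOT 0) IMPLIES NOT 0) IMPLIES (0 AND 1)) -> 0
  row 2 [0010]: (((1 XOR NOT 1) IMPLIES NOT 0) IMPLIES (1 AND 0)) -> 0
  row 3 [0011]: (((1 XOR NOT 1) IMPLIES NOT 0) IMPLIES (1 AND 1)) -> 1
  row 4 [0100]: (((0 XOR NOT 0) IMPLIES NOT 1) IMPLIES (0 AND 0)) -> 1
  row 5 [0101]: (((0 XOR NOT 0) IMPLIES NOT 1) IMPLIES (0 AND 1)) -> 1
  row 6 [0110]: (((1 XOR NOT 1) IMPLIES NOT 1) IMPLIES (1 AND 0)) -> 1
  row 7 [0111]: (((1 XOR NOT 1) IMPLIES NOT 1) IMPLIES (1 AND 1)) -> 1
  row 8 [1000]: (((0 XOR NOT 0) IMPLIES NOT 0) IMPLIES (0 AND 0)) -> 0
  row 9 [1001]: (((0 XOR NOT 0) IMPLIES NOT 0) IMPLIES (0 AND 1)) -> 0
  row 10 [1010]: (((1 XOR NOT 1) IMPLIES NOT 0) IMPLIES (1 AND 0)) -> 0
  row 11 [1011]: (((1 XOR NOT 1) IMPLIES NOT 0) IMPLIES (1 AND 1)) -> 1
  row 12 [1100]: (((0 XOR NOT 0) IMPLIES NOT 1) IMPLIES (0 AND 0)) -> 1
  row 13 [1101]: (((0 XOR NOT 0) IMPLIES NOT 1) IMPLIES (0 AND 1)) -> 1
  row 14 [1110]: (((1 XOR NOT 1) IMPLIES NOT 1) IMPLIES (1 AND 0)) -> 1
  row 15 [1111]: (((1 XOR NOT 1) IMPLIES NOT 1) IMPLIES (1 AND 1)) -> 1
Full result column, 4 rows per line (P1,P2 fixed per line; P3,P4 runs 00..11 left to right):
  rows 0-3 [P1,P2=00]: 0001  = hex 1
  rows 4-7 [P1,P2=01]: 1111  = hex F
  rows 8-11 [P1,P2=10]: 0001  = hex 1
  rows 12-15 [P1,P2=11]: 1111  = hex F
Output column (row 0 .. row 15) = 0001111100011111
Output column grouped in 4s = 0001 1111 0001 1111 = 0x1F1F
Convert to decimal digit by digit (value = value*16 + digit):
  1 -> 1
  1*16 + 15 (F) = 31
  31*16 + 1 = 497
  497*16 + 15 (F) = 7967
Decimal = 7967

7967


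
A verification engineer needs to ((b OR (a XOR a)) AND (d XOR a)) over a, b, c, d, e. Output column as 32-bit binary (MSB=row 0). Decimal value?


Formula: ((b OR (a XOR a)) AND (d XOR a)) over a, b, c, d, e (32 rows)
Evaluate each row (bits = a,b,c,d,e, MSB first):
  row 0 [00000]: ((0 OR (0 XOR 0)) AND (0 XOR 0)) -> 0
  row 1 [00001]: ((0 OR (0 XOR 0)) AND (0 XOR 0)) -> 0
  row 2 [00010]: ((0 OR (0 XOR 0)) AND (1 XOR 0)) -> 0
  row 3 [00011]: ((0 OR (0 XOR 0)) AND (1 XOR 0)) -> 0
  row 4 [00100]: ((0 OR (0 XOR 0)) AND (0 XOR 0)) -> 0
  row 5 [00101]: ((0 OR (0 XOR 0)) AND (0 XOR 0)) -> 0
  row 6 [00110]: ((0 OR (0 XOR 0)) AND (1 XOR 0)) -> 0
  row 7 [00111]: ((0 OR (0 XOR 0)) AND (1 XOR 0)) -> 0
  row 8 [01000]: ((1 OR (0 XOR 0)) AND (0 XOR 0)) -> 0
  row 9 [01001]: ((1 OR (0 XOR 0)) AND (0 XOR 0)) -> 0
  row 10 [01010]: ((1 OR (0 XOR 0)) AND (1 XOR 0)) -> 1
  row 11 [01011]: ((1 OR (0 XOR 0)) AND (1 XOR 0)) -> 1
  row 12 [01100]: ((1 OR (0 XOR 0)) AND (0 XOR 0)) -> 0
  row 13 [01101]: ((1 OR (0 XOR 0)) AND (0 XOR 0)) -> 0
  row 14 [01110]: ((1 OR (0 XOR 0)) AND (1 XOR 0)) -> 1
  row 15 [01111]: ((1 OR (0 XOR 0)) AND (1 XOR 0)) -> 1
  row 16 [10000]: ((0 OR (1 XOR 1)) AND (0 XOR 1)) -> 0
  row 17 [10001]: ((0 OR (1 XOR 1)) AND (0 XOR 1)) -> 0
  row 18 [10010]: ((0 OR (1 XOR 1)) AND (1 XOR 1)) -> 0
  row 19 [10011]: ((0 OR (1 XOR 1)) AND (1 XOR 1)) -> 0
  row 20 [10100]: ((0 OR (1 XOR 1)) AND (0 XOR 1)) -> 0
  row 21 [10101]: ((0 OR (1 XOR 1)) AND (0 XOR 1)) -> 0
  row 22 [10110]: ((0 OR (1 XOR 1)) AND (1 XOR 1)) -> 0
  row 23 [10111]: ((0 OR (1 XOR 1)) AND (1 XOR 1)) -> 0
  row 24 [11000]: ((1 OR (1 XOR 1)) AND (0 XOR 1)) -> 1
  row 25 [11001]: ((1 OR (1 XOR 1)) AND (0 XOR 1)) -> 1
  row 26 [11010]: ((1 OR (1 XOR 1)) AND (1 XOR 1)) -> 0
  row 27 [11011]: ((1 OR (1 XOR 1)) AND (1 XOR 1)) -> 0
  row 28 [11100]: ((1 OR (1 XOR 1)) AND (0 XOR 1)) -> 1
  row 29 [11101]: ((1 OR (1 XOR 1)) AND (0 XOR 1)) -> 1
  row 30 [11110]: ((1 OR (1 XOR 1)) AND (1 XOR 1)) -> 0
  row 31 [11111]: ((1 OR (1 XOR 1)) AND (1 XOR 1)) -> 0
Full result column, 4 rows per line (a,b,c fixed per line; d,e runs 00..11 left to right):
  rows 0-3 [a,b,c=000]: 0000  = hex 0
  rows 4-7 [a,b,c=001]: 0000  = hex 0
  rows 8-11 [a,b,c=010]: 0011  = hex 3
  rows 12-15 [a,b,c=011]: 0011  = hex 3
  rows 16-19 [a,b,c=100]: 0000  = hex 0
  rows 20-23 [a,b,c=101]: 0000  = hex 0
  rows 24-27 [a,b,c=110]: 1100  = hex C
  rows 28-31 [a,b,c=111]: 1100  = hex C
Output column (row 0 .. row 31) = 00000000001100110000000011001100
Output column grouped in 4s = 0000 0000 0011 0011 0000 0000 1100 1100 = 0x003300CC
Convert to decimal digit by digit (value = value*16 + digit):
  0 -> 0
  0*16 + 0 = 0
  0*16 + 3 = 3
  3*16 + 3 = 51
  51*16 + 0 = 816
  816*16 + 0 = 13056
  13056*16 + 12 (C) = 208908
  208908*16 + 12 (C) = 3342540
Decimal = 3342540

3342540


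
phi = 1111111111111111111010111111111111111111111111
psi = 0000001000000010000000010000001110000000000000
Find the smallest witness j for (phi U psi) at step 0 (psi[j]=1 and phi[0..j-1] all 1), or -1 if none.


(phi U psi) at 0: need smallest j with psi[j]=1 and phi[i]=1 for all i in [0,j).
Scan from step 0:
  step 0: phi=1, psi=0 -> continue
  step 1: phi=1, psi=0 -> continue
  step 2: phi=1, psi=0 -> continue
  step 3: phi=1, psi=0 -> continue
  step 6: psi=1 and phi held for [0,6) -> witness found
Witness step = 6

6


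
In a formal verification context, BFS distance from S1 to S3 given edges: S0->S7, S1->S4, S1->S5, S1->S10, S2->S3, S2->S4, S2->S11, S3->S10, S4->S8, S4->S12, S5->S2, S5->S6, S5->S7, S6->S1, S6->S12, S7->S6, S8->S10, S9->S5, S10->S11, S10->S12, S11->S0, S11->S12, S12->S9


BFS layer-by-layer from S1:
  dist 0: {S1}
  dist 1: {S4, S5, S10}
  dist 2: {S2, S6, S7, S8, S11, S12}
  dist 3: {S0, S3, S9}
  -> S3 reached at distance 3
Shortest path length = 3

3


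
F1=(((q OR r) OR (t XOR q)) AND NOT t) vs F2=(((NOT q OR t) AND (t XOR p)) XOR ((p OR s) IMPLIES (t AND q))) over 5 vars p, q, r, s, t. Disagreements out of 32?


F1 = (((q OR r) OR (t XOR q)) AND NOT t)
F2 = (((NOT q OR t) AND (t XOR p)) XOR ((p OR s) IMPLIES (t AND q)))
Evaluate both on each of 32 rows (bits = p,q,r,s,t):
  row 0 [00000]: F1=0 F2=1 (differ) -> 1
  row 1 [00001]: F1=0 F2=0 -> 0
  row 2 [00010]: F1=0 F2=0 -> 0
  row 3 [00011]: F1=0 F2=1 (differ) -> 1
  row 4 [00100]: F1=1 F2=1 -> 0
  row 5 [00101]: F1=0 F2=0 -> 0
  row 6 [00110]: F1=1 F2=0 (differ) -> 1
  row 7 [00111]: F1=0 F2=1 (differ) -> 1
  row 8 [01000]: F1=1 F2=1 -> 0
  row 9 [01001]: F1=0 F2=0 -> 0
  row 10 [01010]: F1=1 F2=0 (differ) -> 1
  row 11 [01011]: F1=0 F2=0 -> 0
  row 12 [01100]: F1=1 F2=1 -> 0
  row 13 [01101]: F1=0 F2=0 -> 0
  row 14 [01110]: F1=1 F2=0 (differ) -> 1
  row 15 [01111]: F1=0 F2=0 -> 0
  row 16 [10000]: F1=0 F2=1 (differ) -> 1
  row 17 [10001]: F1=0 F2=0 -> 0
  row 18 [10010]: F1=0 F2=1 (differ) -> 1
  row 19 [10011]: F1=0 F2=0 -> 0
  row 20 [10100]: F1=1 F2=1 -> 0
  row 21 [10101]: F1=0 F2=0 -> 0
  row 22 [10110]: F1=1 F2=1 -> 0
  row 23 [10111]: F1=0 F2=0 -> 0
  row 24 [11000]: F1=1 F2=0 (differ) -> 1
  row 25 [11001]: F1=0 F2=1 (differ) -> 1
  row 26 [11010]: F1=1 F2=0 (differ) -> 1
  row 27 [11011]: F1=0 F2=1 (differ) -> 1
  row 28 [11100]: F1=1 F2=0 (differ) -> 1
  row 29 [11101]: F1=0 F2=1 (differ) -> 1
  row 30 [11110]: F1=1 F2=0 (differ) -> 1
  row 31 [11111]: F1=0 F2=1 (differ) -> 1
Full result column, 8 rows per line (p,q fixed per line; r,s,t runs 000..111 left to right):
  rows 0-7 [p,q=00]: 10010011  (ones: 4)
  rows 8-15 [p,q=01]: 00100010  (ones: 2)
  rows 16-23 [p,q=10]: 10100000  (ones: 2)
  rows 24-31 [p,q=11]: 11111111  (ones: 8)
Disagreements = 4+2+2+8 = 16

16


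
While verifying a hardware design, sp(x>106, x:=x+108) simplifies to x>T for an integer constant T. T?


Formula: sp(P, x:=E) = exists old_x. (x = E[old_x/x]) AND P[old_x/x] (old_x is the value of x before the assignment; eliminate old_x by solving x = E[old_x/x] for old_x)
Step 1: Precondition P: x>106, i.e. old_x > 106
Step 2: Assignment gives x = old_x + 108, so old_x = x - 108
Step 3: Substitute into P: x - 108 > 106
Step 4: Simplify: x > 106+108 = 214

214


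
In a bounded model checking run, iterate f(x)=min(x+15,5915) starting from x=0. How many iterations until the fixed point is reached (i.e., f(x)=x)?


Step 1: x=0, cap=5915, increment=15
Step 2: x grows by 15 each step until capped at 5915; fixed point is x=5915
Step 3: iterations = ceil(5915/15) = 395

395


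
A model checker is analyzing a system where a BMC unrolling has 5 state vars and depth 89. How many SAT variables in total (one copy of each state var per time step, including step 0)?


BMC unrolls to depth k, creating one copy of each state var for steps 0..k.
Step count = 89 + 1 = 90 (steps 0 through 89)
Vars per step = 5
Total = 5 * 90 = 450

450


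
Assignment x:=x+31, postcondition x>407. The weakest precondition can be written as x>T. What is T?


Formula: wp(x:=E, P) = P[E/x] (substitute E for x in postcondition)
Step 1: Postcondition: x>407
Step 2: Substitute x+31 for x: x+31>407
Step 3: Solve for x: x > 407-31 = 376

376


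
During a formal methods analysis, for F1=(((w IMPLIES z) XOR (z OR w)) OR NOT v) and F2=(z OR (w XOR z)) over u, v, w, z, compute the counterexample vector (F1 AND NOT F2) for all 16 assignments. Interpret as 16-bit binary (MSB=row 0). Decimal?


F1 = (((w IMPLIES z) XOR (z OR w)) OR NOT v)
F2 = (z OR (w XOR z))
Counterexample to F1=>F2 is where F1=1 and F2=0.
Evaluate each row (bits = u,v,w,z, MSB first):
  row 0 [0000]: F1=1 F2=0 -> F1&~F2 -> 1
  row 1 [0001]: F1=1 F2=1 -> F1&~F2 -> 0
  row 2 [0010]: F1=1 F2=1 -> F1&~F2 -> 0
  row 3 [0011]: F1=1 F2=1 -> F1&~F2 -> 0
  row 4 [0100]: F1=1 F2=0 -> F1&~F2 -> 1
  row 5 [0101]: F1=0 F2=1 -> F1&~F2 -> 0
  row 6 [0110]: F1=1 F2=1 -> F1&~F2 -> 0
  row 7 [0111]: F1=0 F2=1 -> F1&~F2 -> 0
  row 8 [1000]: F1=1 F2=0 -> F1&~F2 -> 1
  row 9 [1001]: F1=1 F2=1 -> F1&~F2 -> 0
  row 10 [1010]: F1=1 F2=1 -> F1&~F2 -> 0
  row 11 [1011]: F1=1 F2=1 -> F1&~F2 -> 0
  row 12 [1100]: F1=1 F2=0 -> F1&~F2 -> 1
  row 13 [1101]: F1=0 F2=1 -> F1&~F2 -> 0
  row 14 [1110]: F1=1 F2=1 -> F1&~F2 -> 0
  row 15 [1111]: F1=0 F2=1 -> F1&~F2 -> 0
Full result column, 4 rows per line (u,v fixed per line; w,z runs 00..11 left to right):
  rows 0-3 [u,v=00]: 1000  = hex 8
  rows 4-7 [u,v=01]: 1000  = hex 8
  rows 8-11 [u,v=10]: 1000  = hex 8
  rows 12-15 [u,v=11]: 1000  = hex 8
Counterexample vector (row 0 .. row 15) = 1000100010001000
Output column grouped in 4s = 1000 1000 1000 1000 = 0x8888
Convert to decimal digit by digit (value = value*16 + digit):
  8 -> 8
  8*16 + 8 = 136
  136*16 + 8 = 2184
  2184*16 + 8 = 34952
Decimal = 34952

34952


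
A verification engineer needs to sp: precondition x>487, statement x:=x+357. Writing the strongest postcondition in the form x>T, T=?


Formula: sp(P, x:=E) = exists old_x. (x = E[old_x/x]) AND P[old_x/x] (old_x is the value of x before the assignment; eliminate old_x by solving x = E[old_x/x] for old_x)
Step 1: Precondition P: x>487, i.e. old_x > 487
Step 2: Assignment gives x = old_x + 357, so old_x = x - 357
Step 3: Substitute into P: x - 357 > 487
Step 4: Simplify: x > 487+357 = 844

844


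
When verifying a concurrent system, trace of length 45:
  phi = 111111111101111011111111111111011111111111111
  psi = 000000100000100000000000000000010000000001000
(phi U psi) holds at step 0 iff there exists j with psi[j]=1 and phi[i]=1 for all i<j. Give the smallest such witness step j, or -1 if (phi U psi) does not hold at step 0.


(phi U psi) at 0: need smallest j with psi[j]=1 and phi[i]=1 for all i in [0,j).
Scan from step 0:
  step 0: phi=1, psi=0 -> continue
  step 1: phi=1, psi=0 -> continue
  step 2: phi=1, psi=0 -> continue
  step 3: phi=1, psi=0 -> continue
  step 6: psi=1 and phi held for [0,6) -> witness found
Witness step = 6

6


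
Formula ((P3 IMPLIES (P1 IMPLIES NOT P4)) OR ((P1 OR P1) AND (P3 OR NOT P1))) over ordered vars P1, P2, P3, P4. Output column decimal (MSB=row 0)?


Formula: ((P3 IMPLIES (P1 IMPLIES NOT P4)) OR ((P1 OR P1) AND (P3 OR NOT P1))) over P1, P2, P3, P4 (16 rows)
Evaluate each row (bits = P1,P2,P3,P4, MSB first):
  row 0 [0000]: ((0 IMPLIES (0 IMPLIES NOT 0)) OR ((0 OR 0) AND (0 OR NOT 0))) -> 1
  row 1 [0001]: ((0 IMPLIES (0 IMPLIES NOT 1)) OR ((0 OR 0) AND (0 OR NOT 0))) -> 1
  row 2 [0010]: ((1 IMPLIES (0 IMPLIES NOT 0)) OR ((0 OR 0) AND (1 OR NOT 0))) -> 1
  row 3 [0011]: ((1 IMPLIES (0 IMPLIES NOT 1)) OR ((0 OR 0) AND (1 OR NOT 0))) -> 1
  row 4 [0100]: ((0 IMPLIES (0 IMPLIES NOT 0)) OR ((0 OR 0) AND (0 OR NOT 0))) -> 1
  row 5 [0101]: ((0 IMPLIES (0 IMPLIES NOT 1)) OR ((0 OR 0) AND (0 OR NOT 0))) -> 1
  row 6 [0110]: ((1 IMPLIES (0 IMPLIES NOT 0)) OR ((0 OR 0) AND (1 OR NOT 0))) -> 1
  row 7 [0111]: ((1 IMPLIES (0 IMPLIES NOT 1)) OR ((0 OR 0) AND (1 OR NOT 0))) -> 1
  row 8 [1000]: ((0 IMPLIES (1 IMPLIES NOT 0)) OR ((1 OR 1) AND (0 OR NOT 1))) -> 1
  row 9 [1001]: ((0 IMPLIES (1 IMPLIES NOT 1)) OR ((1 OR 1) AND (0 OR NOT 1))) -> 1
  row 10 [1010]: ((1 IMPLIES (1 IMPLIES NOT 0)) OR ((1 OR 1) AND (1 OR NOT 1))) -> 1
  row 11 [1011]: ((1 IMPLIES (1 IMPLIES NOT 1)) OR ((1 OR 1) AND (1 OR NOT 1))) -> 1
  row 12 [1100]: ((0 IMPLIES (1 IMPLIES NOT 0)) OR ((1 OR 1) AND (0 OR NOT 1))) -> 1
  row 13 [1101]: ((0 IMPLIES (1 IMPLIES NOT 1)) OR ((1 OR 1) AND (0 OR NOT 1))) -> 1
  row 14 [1110]: ((1 IMPLIES (1 IMPLIES NOT 0)) OR ((1 OR 1) AND (1 OR NOT 1))) -> 1
  row 15 [1111]: ((1 IMPLIES (1 IMPLIES NOT 1)) OR ((1 OR 1) AND (1 OR NOT 1))) -> 1
Full result column, 4 rows per line (P1,P2 fixed per line; P3,P4 runs 00..11 left to right):
  rows 0-3 [P1,P2=00]: 1111  = hex F
  rows 4-7 [P1,P2=01]: 1111  = hex F
  rows 8-11 [P1,P2=10]: 1111  = hex F
  rows 12-15 [P1,P2=11]: 1111  = hex F
Output column (row 0 .. row 15) = 1111111111111111
Output column grouped in 4s = 1111 1111 1111 1111 = 0xFFFF
Convert to decimal digit by digit (value = value*16 + digit):
  F -> 15
  15*16 + 15 (F) = 255
  255*16 + 15 (F) = 4095
  4095*16 + 15 (F) = 65535
Decimal = 65535

65535


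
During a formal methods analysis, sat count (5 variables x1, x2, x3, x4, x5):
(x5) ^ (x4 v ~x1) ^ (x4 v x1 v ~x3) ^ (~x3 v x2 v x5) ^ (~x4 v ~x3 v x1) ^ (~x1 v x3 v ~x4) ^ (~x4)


CNF with 7 clauses over 5 vars (32 assignments).
An assignment satisfies CNF iff every clause has >=1 true literal.
Check each row (bits = x1,x2,x3,x4,x5; clause T/F shown):
  row 0 [00000]: clauses=FTTTTTT -> 0
  row 1 [00001]: clauses=TTTTTTT -> 1
  row 2 [00010]: clauses=FTTTTTF -> 0
  row 3 [00011]: clauses=TTTTTTF -> 0
  row 4 [00100]: clauses=FTFFTTT -> 0
  row 5 [00101]: clauses=TTFTTTT -> 0
  row 6 [00110]: clauses=FTTFFTF -> 0
  row 7 [00111]: clauses=TTTTFTF -> 0
  row 8 [01000]: clauses=FTTTTTT -> 0
  row 9 [01001]: clauses=TTTTTTT -> 1
  row 10 [01010]: clauses=FTTTTTF -> 0
  row 11 [01011]: clauses=TTTTTTF -> 0
  row 12 [01100]: clauses=FTFTTTT -> 0
  row 13 [01101]: clauses=TTFTTTT -> 0
  row 14 [01110]: clauses=FTTTFTF -> 0
  row 15 [01111]: clauses=TTTTFTF -> 0
  row 16 [10000]: clauses=FFTTTTT -> 0
  row 17 [10001]: clauses=TFTTTTT -> 0
  row 18 [10010]: clauses=FTTTTFF -> 0
  row 19 [10011]: clauses=TTTTTFF -> 0
  row 20 [10100]: clauses=FFTFTTT -> 0
  row 21 [10101]: clauses=TFTTTTT -> 0
  row 22 [10110]: clauses=FTTFTTF -> 0
  row 23 [10111]: clauses=TTTTTTF -> 0
  row 24 [11000]: clauses=FFTTTTT -> 0
  row 25 [11001]: clauses=TFTTTTT -> 0
  row 26 [11010]: clauses=FTTTTFF -> 0
  row 27 [11011]: clauses=TTTTTFF -> 0
  row 28 [11100]: clauses=FFTTTTT -> 0
  row 29 [11101]: clauses=TFTTTTT -> 0
  row 30 [11110]: clauses=FTTTTTF -> 0
  row 31 [11111]: clauses=TTTTTTF -> 0
Full result column, 8 rows per line (x1,x2 fixed per line; x3,x4,x5 runs 000..111 left to right):
  rows 0-7 [x1,x2=00]: 01000000  (ones: 1)
  rows 8-15 [x1,x2=01]: 01000000  (ones: 1)
  rows 16-23 [x1,x2=10]: 00000000  (ones: 0)
  rows 24-31 [x1,x2=11]: 00000000  (ones: 0)
Satisfying assignments = 1+1+0+0 = 2

2


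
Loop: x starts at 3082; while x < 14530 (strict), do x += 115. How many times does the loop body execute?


Step 1: x goes from 3082 toward 14530 by 115; the body runs while x<14530, so iterations = ceil((bound-start)/step)
Step 2: Distance=11448
Step 3: ceil(11448/115)=100

100


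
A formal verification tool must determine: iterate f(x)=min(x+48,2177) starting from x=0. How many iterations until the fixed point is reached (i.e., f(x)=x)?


Step 1: x=0, cap=2177, increment=48
Step 2: x grows by 48 each step until capped at 2177; fixed point is x=2177
Step 3: iterations = ceil(2177/48) = 46

46


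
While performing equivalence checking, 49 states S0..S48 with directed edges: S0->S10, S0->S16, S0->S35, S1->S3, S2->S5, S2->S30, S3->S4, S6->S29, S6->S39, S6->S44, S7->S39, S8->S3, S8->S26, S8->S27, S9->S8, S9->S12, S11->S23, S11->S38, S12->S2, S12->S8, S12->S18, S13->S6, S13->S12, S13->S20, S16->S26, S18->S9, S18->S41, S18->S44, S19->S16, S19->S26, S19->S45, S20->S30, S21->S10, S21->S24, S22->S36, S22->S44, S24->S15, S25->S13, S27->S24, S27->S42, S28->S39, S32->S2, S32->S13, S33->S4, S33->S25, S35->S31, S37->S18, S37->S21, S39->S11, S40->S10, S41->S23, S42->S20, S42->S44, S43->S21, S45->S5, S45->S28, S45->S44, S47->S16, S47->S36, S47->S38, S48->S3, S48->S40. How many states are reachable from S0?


BFS from S0:
  layer 0: {S0}
  layer 1: {S10, S16, S35}
  layer 2: {S26, S31}
Reachable set: {S0, S10, S16, S26, S31, S35}
Count = 6

6


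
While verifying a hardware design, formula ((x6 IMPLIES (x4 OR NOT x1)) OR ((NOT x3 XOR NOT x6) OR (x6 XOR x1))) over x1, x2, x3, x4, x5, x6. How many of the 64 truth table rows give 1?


Formula: ((x6 IMPLIES (x4 OR NOT x1)) OR ((NOT x3 XOR NOT x6) OR (x6 XOR x1))) over 6 vars (64 rows)
Evaluate each row (x1, x2, x3, x4, x5, x6 as bits, MSB first):
  row 0 [000000]: ((0 IMPLIES (0 OR NOT 0)) OR ((NOT 0 XOR NOT 0) OR (0 XOR 0))) -> 1
  row 1 [000001]: ((1 IMPLIES (0 OR NOT 0)) OR ((NOT 0 XOR NOT 1) OR (1 XOR 0))) -> 1
  row 2 [000010]: ((0 IMPLIES (0 OR NOT 0)) OR ((NOT 0 XOR NOT 0) OR (0 XOR 0))) -> 1
  row 3 [000011]: ((1 IMPLIES (0 OR NOT 0)) OR ((NOT 0 XOR NOT 1) OR (1 XOR 0))) -> 1
  row 4 [000100]: ((0 IMPLIES (1 OR NOT 0)) OR ((NOT 0 XOR NOT 0) OR (0 XOR 0))) -> 1
  (every remaining row is evaluated the same way; all 64 results are listed next)
Full result column, 8 rows per line (x1,x2,x3 fixed per line; x4,x5,x6 runs 000..111 left to right):
  rows 0-7 [x1,x2,x3=000]: 11111111  (ones: 8)
  rows 8-15 [x1,x2,x3=001]: 11111111  (ones: 8)
  rows 16-23 [x1,x2,x3=010]: 11111111  (ones: 8)
  rows 24-31 [x1,x2,x3=011]: 11111111  (ones: 8)
  rows 32-39 [x1,x2,x3=100]: 11111111  (ones: 8)
  rows 40-47 [x1,x2,x3=101]: 10101111  (ones: 6)
  rows 48-55 [x1,x2,x3=110]: 11111111  (ones: 8)
  rows 56-63 [x1,x2,x3=111]: 10101111  (ones: 6)
Count of 1-rows = 8+8+8+8+8+6+8+6 = 60

60


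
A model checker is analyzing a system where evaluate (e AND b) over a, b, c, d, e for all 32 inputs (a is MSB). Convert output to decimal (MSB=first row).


Formula: (e AND b) over a, b, c, d, e (32 rows)
Evaluate each row (bits = a,b,c,d,e, MSB first):
  row 0 [00000]: (0 AND 0) -> 0
  row 1 [00001]: (1 AND 0) -> 0
  row 2 [00010]: (0 AND 0) -> 0
  row 3 [00011]: (1 AND 0) -> 0
  row 4 [00100]: (0 AND 0) -> 0
  row 5 [00101]: (1 AND 0) -> 0
  row 6 [00110]: (0 AND 0) -> 0
  row 7 [00111]: (1 AND 0) -> 0
  row 8 [01000]: (0 AND 1) -> 0
  row 9 [01001]: (1 AND 1) -> 1
  row 10 [01010]: (0 AND 1) -> 0
  row 11 [01011]: (1 AND 1) -> 1
  row 12 [01100]: (0 AND 1) -> 0
  row 13 [01101]: (1 AND 1) -> 1
  row 14 [01110]: (0 AND 1) -> 0
  row 15 [01111]: (1 AND 1) -> 1
  row 16 [10000]: (0 AND 0) -> 0
  row 17 [10001]: (1 AND 0) -> 0
  row 18 [10010]: (0 AND 0) -> 0
  row 19 [10011]: (1 AND 0) -> 0
  row 20 [10100]: (0 AND 0) -> 0
  row 21 [10101]: (1 AND 0) -> 0
  row 22 [10110]: (0 AND 0) -> 0
  row 23 [10111]: (1 AND 0) -> 0
  row 24 [11000]: (0 AND 1) -> 0
  row 25 [11001]: (1 AND 1) -> 1
  row 26 [11010]: (0 AND 1) -> 0
  row 27 [11011]: (1 AND 1) -> 1
  row 28 [11100]: (0 AND 1) -> 0
  row 29 [11101]: (1 AND 1) -> 1
  row 30 [11110]: (0 AND 1) -> 0
  row 31 [11111]: (1 AND 1) -> 1
Full result column, 4 rows per line (a,b,c fixed per line; d,e runs 00..11 left to right):
  rows 0-3 [a,b,c=000]: 0000  = hex 0
  rows 4-7 [a,b,c=001]: 0000  = hex 0
  rows 8-11 [a,b,c=010]: 0101  = hex 5
  rows 12-15 [a,b,c=011]: 0101  = hex 5
  rows 16-19 [a,b,c=100]: 0000  = hex 0
  rows 20-23 [a,b,c=101]: 0000  = hex 0
  rows 24-27 [a,b,c=110]: 0101  = hex 5
  rows 28-31 [a,b,c=111]: 0101  = hex 5
Output column (row 0 .. row 31) = 00000000010101010000000001010101
Output column grouped in 4s = 0000 0000 0101 0101 0000 0000 0101 0101 = 0x00550055
Convert to decimal digit by digit (value = value*16 + digit):
  0 -> 0
  0*16 + 0 = 0
  0*16 + 5 = 5
  5*16 + 5 = 85
  85*16 + 0 = 1360
  1360*16 + 0 = 21760
  21760*16 + 5 = 348165
  348165*16 + 5 = 5570645
Decimal = 5570645

5570645


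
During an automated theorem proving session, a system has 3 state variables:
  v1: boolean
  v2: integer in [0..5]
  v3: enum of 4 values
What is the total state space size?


State space = product of domain sizes of all variables.
Domain sizes:
  v1 (boolean): 2
  v2 (integer in [0..5]): 6
  v3 (enum of 4 values): 4
Product = 2 * 6 * 4 = 48

48


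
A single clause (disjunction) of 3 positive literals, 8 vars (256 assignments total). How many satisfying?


Step 1: Total=2^8=256
Step 2: Unsat when all 3 false: 2^5=32
Step 3: Sat=256-32=224

224


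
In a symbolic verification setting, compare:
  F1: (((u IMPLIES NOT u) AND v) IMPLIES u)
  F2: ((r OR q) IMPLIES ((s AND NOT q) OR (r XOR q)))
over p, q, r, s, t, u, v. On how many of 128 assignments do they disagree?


F1 = (((u IMPLIES NOT u) AND v) IMPLIES u)
F2 = ((r OR q) IMPLIES ((s AND NOT q) OR (r XOR q)))
Evaluate both on each of 128 rows (bits = p,q,r,s,t,u,v):
  row 0 [0000000]: F1=1 F2=1 -> 0
  row 1 [0000001]: F1=0 F2=1 (differ) -> 1
  row 2 [0000010]: F1=1 F2=1 -> 0
  row 3 [0000011]: F1=1 F2=1 -> 0
  row 4 [0000100]: F1=1 F2=1 -> 0
  (every remaining row is evaluated the same way; all 128 results are listed next)
Full result column, 8 rows per line (p,q,r,s fixed per line; t,u,v runs 000..111 left to right):
  rows 0-7 [p,q,r,s=0000]: 01000100  (ones: 2)
  rows 8-15 [p,q,r,s=0001]: 01000100  (ones: 2)
  rows 16-23 [p,q,r,s=0010]: 01000100  (ones: 2)
  rows 24-31 [p,q,r,s=0011]: 01000100  (ones: 2)
  rows 32-39 [p,q,r,s=0100]: 01000100  (ones: 2)
  rows 40-47 [p,q,r,s=0101]: 01000100  (ones: 2)
  rows 48-55 [p,q,r,s=0110]: 10111011  (ones: 6)
  rows 56-63 [p,q,r,s=0111]: 10111011  (ones: 6)
  rows 64-71 [p,q,r,s=1000]: 01000100  (ones: 2)
  rows 72-79 [p,q,r,s=1001]: 01000100  (ones: 2)
  rows 80-87 [p,q,r,s=1010]: 01000100  (ones: 2)
  rows 88-95 [p,q,r,s=1011]: 01000100  (ones: 2)
  rows 96-103 [p,q,r,s=1100]: 01000100  (ones: 2)
  rows 104-111 [p,q,r,s=1101]: 01000100  (ones: 2)
  rows 112-119 [p,q,r,s=1110]: 10111011  (ones: 6)
  rows 120-127 [p,q,r,s=1111]: 10111011  (ones: 6)
Disagreements = 2+2+2+2+2+2+6+6+2+2+2+2+2+2+6+6 = 48

48


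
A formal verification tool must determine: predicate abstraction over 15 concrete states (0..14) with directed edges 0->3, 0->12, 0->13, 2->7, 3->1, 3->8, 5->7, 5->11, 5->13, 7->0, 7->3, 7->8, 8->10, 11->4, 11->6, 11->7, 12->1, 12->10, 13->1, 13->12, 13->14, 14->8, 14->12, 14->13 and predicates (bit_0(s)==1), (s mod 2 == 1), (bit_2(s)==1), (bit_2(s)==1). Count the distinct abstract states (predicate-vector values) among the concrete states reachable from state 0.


BFS from 0:
Concrete reachable: {0, 1, 3, 8, 10, 12, 13, 14}
Abstract via predicates (bit_0(s)==1), (s mod 2 == 1), (bit_2(s)==1), (bit_2(s)==1):
  (0,0,0,0) <- {0, 8, 10}
  (0,0,1,1) <- {12, 14}
  (1,1,0,0) <- {1, 3}
  (1,1,1,1) <- {13}
Distinct abstract states = 4

4


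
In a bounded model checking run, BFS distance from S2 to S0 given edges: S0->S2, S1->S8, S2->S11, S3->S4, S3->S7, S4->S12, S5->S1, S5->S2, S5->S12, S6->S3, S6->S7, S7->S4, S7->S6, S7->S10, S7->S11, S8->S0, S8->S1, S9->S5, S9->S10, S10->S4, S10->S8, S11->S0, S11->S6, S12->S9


BFS layer-by-layer from S2:
  dist 0: {S2}
  dist 1: {S11}
  dist 2: {S0, S6}
  -> S0 reached at distance 2
Shortest path length = 2

2


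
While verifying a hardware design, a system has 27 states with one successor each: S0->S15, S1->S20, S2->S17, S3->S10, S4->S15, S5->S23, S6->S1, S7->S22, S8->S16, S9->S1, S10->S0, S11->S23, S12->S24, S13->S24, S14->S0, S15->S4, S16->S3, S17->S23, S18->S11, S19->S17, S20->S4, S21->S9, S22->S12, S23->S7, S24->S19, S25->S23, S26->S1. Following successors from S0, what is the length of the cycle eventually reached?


Trace from S0 until a state repeats:
  S0 -> S15 -> S4 -> S15
S15 first seen at step 1, revisited at step 3.
Cycle length = 3 - 1 = 2

2


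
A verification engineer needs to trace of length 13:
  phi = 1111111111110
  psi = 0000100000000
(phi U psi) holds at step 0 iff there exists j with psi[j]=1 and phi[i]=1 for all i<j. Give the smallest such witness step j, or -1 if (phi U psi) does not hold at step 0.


(phi U psi) at 0: need smallest j with psi[j]=1 and phi[i]=1 for all i in [0,j).
Scan from step 0:
  step 0: phi=1, psi=0 -> continue
  step 1: phi=1, psi=0 -> continue
  step 2: phi=1, psi=0 -> continue
  step 3: phi=1, psi=0 -> continue
  step 4: psi=1 and phi held for [0,4) -> witness found
Witness step = 4

4


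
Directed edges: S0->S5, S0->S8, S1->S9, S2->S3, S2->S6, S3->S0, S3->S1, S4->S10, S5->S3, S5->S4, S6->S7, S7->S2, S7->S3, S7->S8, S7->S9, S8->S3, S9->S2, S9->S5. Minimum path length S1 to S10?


BFS layer-by-layer from S1:
  dist 0: {S1}
  dist 1: {S9}
  dist 2: {S2, S5}
  dist 3: {S3, S4, S6}
  dist 4: {S0, S7, S10}
  -> S10 reached at distance 4
Shortest path length = 4

4


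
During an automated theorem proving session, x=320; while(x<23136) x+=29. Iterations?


Step 1: x goes from 320 toward 23136 by 29; the body runs while x<23136, so iterations = ceil((bound-start)/step)
Step 2: Distance=22816
Step 3: ceil(22816/29)=787

787


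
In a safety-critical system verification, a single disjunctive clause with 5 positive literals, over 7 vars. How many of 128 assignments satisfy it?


Step 1: Total=2^7=128
Step 2: Unsat when all 5 false: 2^2=4
Step 3: Sat=128-4=124

124


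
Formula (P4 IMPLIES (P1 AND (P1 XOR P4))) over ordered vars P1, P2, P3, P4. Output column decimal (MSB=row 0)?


Formula: (P4 IMPLIES (P1 AND (P1 XOR P4))) over P1, P2, P3, P4 (16 rows)
Evaluate each row (bits = P1,P2,P3,P4, MSB first):
  row 0 [0000]: (0 IMPLIES (0 AND (0 XOR 0))) -> 1
  row 1 [0001]: (1 IMPLIES (0 AND (0 XOR 1))) -> 0
  row 2 [0010]: (0 IMPLIES (0 AND (0 XOR 0))) -> 1
  row 3 [0011]: (1 IMPLIES (0 AND (0 XOR 1))) -> 0
  row 4 [0100]: (0 IMPLIES (0 AND (0 XOR 0))) -> 1
  row 5 [0101]: (1 IMPLIES (0 AND (0 XOR 1))) -> 0
  row 6 [0110]: (0 IMPLIES (0 AND (0 XOR 0))) -> 1
  row 7 [0111]: (1 IMPLIES (0 AND (0 XOR 1))) -> 0
  row 8 [1000]: (0 IMPLIES (1 AND (1 XOR 0))) -> 1
  row 9 [1001]: (1 IMPLIES (1 AND (1 XOR 1))) -> 0
  row 10 [1010]: (0 IMPLIES (1 AND (1 XOR 0))) -> 1
  row 11 [1011]: (1 IMPLIES (1 AND (1 XOR 1))) -> 0
  row 12 [1100]: (0 IMPLIES (1 AND (1 XOR 0))) -> 1
  row 13 [1101]: (1 IMPLIES (1 AND (1 XOR 1))) -> 0
  row 14 [1110]: (0 IMPLIES (1 AND (1 XOR 0))) -> 1
  row 15 [1111]: (1 IMPLIES (1 AND (1 XOR 1))) -> 0
Full result column, 4 rows per line (P1,P2 fixed per line; P3,P4 runs 00..11 left to right):
  rows 0-3 [P1,P2=00]: 1010  = hex A
  rows 4-7 [P1,P2=01]: 1010  = hex A
  rows 8-11 [P1,P2=10]: 1010  = hex A
  rows 12-15 [P1,P2=11]: 1010  = hex A
Output column (row 0 .. row 15) = 1010101010101010
Output column grouped in 4s = 1010 1010 1010 1010 = 0xAAAA
Convert to decimal digit by digit (value = value*16 + digit):
  A -> 10
  10*16 + 10 (A) = 170
  170*16 + 10 (A) = 2730
  2730*16 + 10 (A) = 43690
Decimal = 43690

43690


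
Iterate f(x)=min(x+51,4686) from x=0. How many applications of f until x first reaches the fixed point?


Step 1: x=0, cap=4686, increment=51
Step 2: x grows by 51 each step until capped at 4686; fixed point is x=4686
Step 3: iterations = ceil(4686/51) = 92

92


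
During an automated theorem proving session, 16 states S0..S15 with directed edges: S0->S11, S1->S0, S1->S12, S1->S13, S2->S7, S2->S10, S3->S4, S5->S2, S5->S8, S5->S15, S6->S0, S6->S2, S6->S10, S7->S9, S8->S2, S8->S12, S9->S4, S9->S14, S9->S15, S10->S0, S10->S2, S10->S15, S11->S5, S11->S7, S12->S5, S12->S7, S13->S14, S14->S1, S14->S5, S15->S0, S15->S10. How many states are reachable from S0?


BFS from S0:
  layer 0: {S0}
  layer 1: {S11}
  layer 2: {S5, S7}
  layer 3: {S2, S8, S9, S15}
  layer 4: {S4, S10, S12, S14}
  layer 5: {S1}
  layer 6: {S13}
Reachable set: {S0, S1, S2, S4, S5, S7, S8, S9, S10, S11, S12, S13, S14, S15}
Count = 14

14


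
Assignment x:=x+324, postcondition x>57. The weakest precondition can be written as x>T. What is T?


Formula: wp(x:=E, P) = P[E/x] (substitute E for x in postcondition)
Step 1: Postcondition: x>57
Step 2: Substitute x+324 for x: x+324>57
Step 3: Solve for x: x > 57-324 = -267

-267


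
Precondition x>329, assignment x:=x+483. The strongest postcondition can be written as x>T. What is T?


Formula: sp(P, x:=E) = exists old_x. (x = E[old_x/x]) AND P[old_x/x] (old_x is the value of x before the assignment; eliminate old_x by solving x = E[old_x/x] for old_x)
Step 1: Precondition P: x>329, i.e. old_x > 329
Step 2: Assignment gives x = old_x + 483, so old_x = x - 483
Step 3: Substitute into P: x - 483 > 329
Step 4: Simplify: x > 329+483 = 812

812


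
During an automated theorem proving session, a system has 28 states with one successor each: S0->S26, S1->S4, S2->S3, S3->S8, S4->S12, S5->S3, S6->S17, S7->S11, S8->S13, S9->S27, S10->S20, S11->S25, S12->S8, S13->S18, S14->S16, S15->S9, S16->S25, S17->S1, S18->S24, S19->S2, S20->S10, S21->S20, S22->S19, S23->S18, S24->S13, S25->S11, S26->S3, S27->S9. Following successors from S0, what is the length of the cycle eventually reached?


Trace from S0 until a state repeats:
  S0 -> S26 -> S3 -> S8 -> S13 -> S18 -> S24 -> S13
S13 first seen at step 4, revisited at step 7.
Cycle length = 7 - 4 = 3

3


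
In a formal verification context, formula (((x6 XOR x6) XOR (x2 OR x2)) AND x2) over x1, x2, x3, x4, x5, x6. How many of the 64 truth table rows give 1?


Formula: (((x6 XOR x6) XOR (x2 OR x2)) AND x2) over 6 vars (64 rows)
Evaluate each row (x1, x2, x3, x4, x5, x6 as bits, MSB first):
  row 0 [000000]: (((0 XOR 0) XOR (0 OR 0)) AND 0) -> 0
  row 1 [000001]: (((1 XOR 1) XOR (0 OR 0)) AND 0) -> 0
  row 2 [000010]: (((0 XOR 0) XOR (0 OR 0)) AND 0) -> 0
  row 3 [000011]: (((1 XOR 1) XOR (0 OR 0)) AND 0) -> 0
  row 4 [000100]: (((0 XOR 0) XOR (0 OR 0)) AND 0) -> 0
  (every remaining row is evaluated the same way; all 64 results are listed next)
Full result column, 8 rows per line (x1,x2,x3 fixed per line; x4,x5,x6 runs 000..111 left to right):
  rows 0-7 [x1,x2,x3=000]: 00000000  (ones: 0)
  rows 8-15 [x1,x2,x3=001]: 00000000  (ones: 0)
  rows 16-23 [x1,x2,x3=010]: 11111111  (ones: 8)
  rows 24-31 [x1,x2,x3=011]: 11111111  (ones: 8)
  rows 32-39 [x1,x2,x3=100]: 00000000  (ones: 0)
  rows 40-47 [x1,x2,x3=101]: 00000000  (ones: 0)
  rows 48-55 [x1,x2,x3=110]: 11111111  (ones: 8)
  rows 56-63 [x1,x2,x3=111]: 11111111  (ones: 8)
Count of 1-rows = 0+0+8+8+0+0+8+8 = 32

32


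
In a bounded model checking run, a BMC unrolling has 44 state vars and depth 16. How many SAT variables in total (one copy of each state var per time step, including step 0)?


BMC unrolls to depth k, creating one copy of each state var for steps 0..k.
Step count = 16 + 1 = 17 (steps 0 through 16)
Vars per step = 44
Total = 44 * 17 = 748

748


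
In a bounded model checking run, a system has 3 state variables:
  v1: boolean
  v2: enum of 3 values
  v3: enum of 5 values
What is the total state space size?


State space = product of domain sizes of all variables.
Domain sizes:
  v1 (boolean): 2
  v2 (enum of 3 values): 3
  v3 (enum of 5 values): 5
Product = 2 * 3 * 5 = 30

30


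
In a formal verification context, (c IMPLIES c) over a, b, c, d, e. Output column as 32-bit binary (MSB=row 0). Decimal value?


Formula: (c IMPLIES c) over a, b, c, d, e (32 rows)
Evaluate each row (bits = a,b,c,d,e, MSB first):
  row 0 [00000]: (0 IMPLIES 0) -> 1
  row 1 [00001]: (0 IMPLIES 0) -> 1
  row 2 [00010]: (0 IMPLIES 0) -> 1
  row 3 [00011]: (0 IMPLIES 0) -> 1
  row 4 [00100]: (1 IMPLIES 1) -> 1
  row 5 [00101]: (1 IMPLIES 1) -> 1
  row 6 [00110]: (1 IMPLIES 1) -> 1
  row 7 [00111]: (1 IMPLIES 1) -> 1
  row 8 [01000]: (0 IMPLIES 0) -> 1
  row 9 [01001]: (0 IMPLIES 0) -> 1
  row 10 [01010]: (0 IMPLIES 0) -> 1
  row 11 [01011]: (0 IMPLIES 0) -> 1
  row 12 [01100]: (1 IMPLIES 1) -> 1
  row 13 [01101]: (1 IMPLIES 1) -> 1
  row 14 [01110]: (1 IMPLIES 1) -> 1
  row 15 [01111]: (1 IMPLIES 1) -> 1
  row 16 [10000]: (0 IMPLIES 0) -> 1
  row 17 [10001]: (0 IMPLIES 0) -> 1
  row 18 [10010]: (0 IMPLIES 0) -> 1
  row 19 [10011]: (0 IMPLIES 0) -> 1
  row 20 [10100]: (1 IMPLIES 1) -> 1
  row 21 [10101]: (1 IMPLIES 1) -> 1
  row 22 [10110]: (1 IMPLIES 1) -> 1
  row 23 [10111]: (1 IMPLIES 1) -> 1
  row 24 [11000]: (0 IMPLIES 0) -> 1
  row 25 [11001]: (0 IMPLIES 0) -> 1
  row 26 [11010]: (0 IMPLIES 0) -> 1
  row 27 [11011]: (0 IMPLIES 0) -> 1
  row 28 [11100]: (1 IMPLIES 1) -> 1
  row 29 [11101]: (1 IMPLIES 1) -> 1
  row 30 [11110]: (1 IMPLIES 1) -> 1
  row 31 [11111]: (1 IMPLIES 1) -> 1
Full result column, 4 rows per line (a,b,c fixed per line; d,e runs 00..11 left to right):
  rows 0-3 [a,b,c=000]: 1111  = hex F
  rows 4-7 [a,b,c=001]: 1111  = hex F
  rows 8-11 [a,b,c=010]: 1111  = hex F
  rows 12-15 [a,b,c=011]: 1111  = hex F
  rows 16-19 [a,b,c=100]: 1111  = hex F
  rows 20-23 [a,b,c=101]: 1111  = hex F
  rows 24-27 [a,b,c=110]: 1111  = hex F
  rows 28-31 [a,b,c=111]: 1111  = hex F
Output column (row 0 .. row 31) = 11111111111111111111111111111111
Output column grouped in 4s = 1111 1111 1111 1111 1111 1111 1111 1111 = 0xFFFFFFFF
Convert to decimal digit by digit (value = value*16 + digit):
  F -> 15
  15*16 + 15 (F) = 255
  255*16 + 15 (F) = 4095
  4095*16 + 15 (F) = 65535
  65535*16 + 15 (F) = 1048575
  1048575*16 + 15 (F) = 16777215
  16777215*16 + 15 (F) = 268435455
  268435455*16 + 15 (F) = 4294967295
Decimal = 4294967295

4294967295
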